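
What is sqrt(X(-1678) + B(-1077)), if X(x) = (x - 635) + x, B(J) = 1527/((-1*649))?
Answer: I*sqrt(1682004214)/649 ≈ 63.193*I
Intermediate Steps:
B(J) = -1527/649 (B(J) = 1527/(-649) = 1527*(-1/649) = -1527/649)
X(x) = -635 + 2*x (X(x) = (-635 + x) + x = -635 + 2*x)
sqrt(X(-1678) + B(-1077)) = sqrt((-635 + 2*(-1678)) - 1527/649) = sqrt((-635 - 3356) - 1527/649) = sqrt(-3991 - 1527/649) = sqrt(-2591686/649) = I*sqrt(1682004214)/649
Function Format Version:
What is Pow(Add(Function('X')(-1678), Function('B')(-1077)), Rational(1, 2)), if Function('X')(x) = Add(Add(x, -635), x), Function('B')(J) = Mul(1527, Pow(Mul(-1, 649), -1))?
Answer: Mul(Rational(1, 649), I, Pow(1682004214, Rational(1, 2))) ≈ Mul(63.193, I)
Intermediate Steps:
Function('B')(J) = Rational(-1527, 649) (Function('B')(J) = Mul(1527, Pow(-649, -1)) = Mul(1527, Rational(-1, 649)) = Rational(-1527, 649))
Function('X')(x) = Add(-635, Mul(2, x)) (Function('X')(x) = Add(Add(-635, x), x) = Add(-635, Mul(2, x)))
Pow(Add(Function('X')(-1678), Function('B')(-1077)), Rational(1, 2)) = Pow(Add(Add(-635, Mul(2, -1678)), Rational(-1527, 649)), Rational(1, 2)) = Pow(Add(Add(-635, -3356), Rational(-1527, 649)), Rational(1, 2)) = Pow(Add(-3991, Rational(-1527, 649)), Rational(1, 2)) = Pow(Rational(-2591686, 649), Rational(1, 2)) = Mul(Rational(1, 649), I, Pow(1682004214, Rational(1, 2)))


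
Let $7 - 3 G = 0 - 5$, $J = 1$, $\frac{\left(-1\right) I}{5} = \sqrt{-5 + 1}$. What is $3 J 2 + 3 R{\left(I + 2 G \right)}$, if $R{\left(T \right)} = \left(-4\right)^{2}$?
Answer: $54$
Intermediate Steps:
$I = - 10 i$ ($I = - 5 \sqrt{-5 + 1} = - 5 \sqrt{-4} = - 5 \cdot 2 i = - 10 i \approx - 10.0 i$)
$G = 4$ ($G = \frac{7}{3} - \frac{0 - 5}{3} = \frac{7}{3} - - \frac{5}{3} = \frac{7}{3} + \frac{5}{3} = 4$)
$R{\left(T \right)} = 16$
$3 J 2 + 3 R{\left(I + 2 G \right)} = 3 \cdot 1 \cdot 2 + 3 \cdot 16 = 3 \cdot 2 + 48 = 6 + 48 = 54$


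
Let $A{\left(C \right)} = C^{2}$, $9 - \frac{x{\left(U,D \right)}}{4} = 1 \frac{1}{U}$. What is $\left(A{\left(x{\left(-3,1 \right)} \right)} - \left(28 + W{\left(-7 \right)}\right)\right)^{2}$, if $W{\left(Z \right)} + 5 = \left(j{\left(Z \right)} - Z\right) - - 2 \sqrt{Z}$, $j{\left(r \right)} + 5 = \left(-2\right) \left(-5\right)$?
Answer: $\frac{149546173}{81} - \frac{48916 i \sqrt{7}}{9} \approx 1.8463 \cdot 10^{6} - 14380.0 i$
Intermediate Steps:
$j{\left(r \right)} = 5$ ($j{\left(r \right)} = -5 - -10 = -5 + 10 = 5$)
$x{\left(U,D \right)} = 36 - \frac{4}{U}$ ($x{\left(U,D \right)} = 36 - 4 \cdot 1 \frac{1}{U} = 36 - \frac{4}{U}$)
$W{\left(Z \right)} = - Z + 2 \sqrt{Z}$ ($W{\left(Z \right)} = -5 - \left(-5 + Z - 2 \sqrt{Z}\right) = -5 + \left(5 - Z + 2 \sqrt{Z}\right) = - Z + 2 \sqrt{Z}$)
$\left(A{\left(x{\left(-3,1 \right)} \right)} - \left(28 + W{\left(-7 \right)}\right)\right)^{2} = \left(\left(36 - \frac{4}{-3}\right)^{2} - \left(28 + 7 + 2 i \sqrt{7}\right)\right)^{2} = \left(\left(36 - - \frac{4}{3}\right)^{2} - \left(35 + 2 i \sqrt{7}\right)\right)^{2} = \left(\left(36 + \frac{4}{3}\right)^{2} - \left(35 + 2 i \sqrt{7}\right)\right)^{2} = \left(\left(\frac{112}{3}\right)^{2} - \left(35 + 2 i \sqrt{7}\right)\right)^{2} = \left(\frac{12544}{9} - \left(35 + 2 i \sqrt{7}\right)\right)^{2} = \left(\frac{12229}{9} - 2 i \sqrt{7}\right)^{2}$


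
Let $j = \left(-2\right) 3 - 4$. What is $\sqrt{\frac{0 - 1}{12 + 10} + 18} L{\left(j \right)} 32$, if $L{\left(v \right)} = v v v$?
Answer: $- \frac{16000 \sqrt{8690}}{11} \approx -1.3559 \cdot 10^{5}$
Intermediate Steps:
$j = -10$ ($j = -6 - 4 = -10$)
$L{\left(v \right)} = v^{3}$ ($L{\left(v \right)} = v^{2} v = v^{3}$)
$\sqrt{\frac{0 - 1}{12 + 10} + 18} L{\left(j \right)} 32 = \sqrt{\frac{0 - 1}{12 + 10} + 18} \left(-10\right)^{3} \cdot 32 = \sqrt{- \frac{1}{22} + 18} \left(-1000\right) 32 = \sqrt{\frac{395}{22}} \left(-1000\right) 32 = \frac{\sqrt{8690}}{22} \left(-1000\right) 32 = - \frac{500 \sqrt{8690}}{11} \cdot 32 = - \frac{16000 \sqrt{8690}}{11}$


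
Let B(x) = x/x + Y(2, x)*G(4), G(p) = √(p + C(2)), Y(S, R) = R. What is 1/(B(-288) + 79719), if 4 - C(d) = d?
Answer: 9965/794347592 + 9*√6/198586898 ≈ 1.2656e-5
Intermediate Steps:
C(d) = 4 - d
G(p) = √(2 + p) (G(p) = √(p + (4 - 1*2)) = √(p + (4 - 2)) = √(p + 2) = √(2 + p))
B(x) = 1 + x*√6 (B(x) = x/x + x*√(2 + 4) = 1 + x*√6)
1/(B(-288) + 79719) = 1/((1 - 288*√6) + 79719) = 1/(79720 - 288*√6)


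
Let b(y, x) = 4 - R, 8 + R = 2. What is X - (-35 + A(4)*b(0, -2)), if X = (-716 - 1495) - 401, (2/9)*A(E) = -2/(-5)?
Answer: -2595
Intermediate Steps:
R = -6 (R = -8 + 2 = -6)
b(y, x) = 10 (b(y, x) = 4 - 1*(-6) = 4 + 6 = 10)
A(E) = 9/5 (A(E) = 9*(-2/(-5))/2 = 9*(-2*(-⅕))/2 = (9/2)*(⅖) = 9/5)
X = -2612 (X = -2211 - 401 = -2612)
X - (-35 + A(4)*b(0, -2)) = -2612 - (-35 + (9/5)*10) = -2612 - (-35 + 18) = -2612 - 1*(-17) = -2612 + 17 = -2595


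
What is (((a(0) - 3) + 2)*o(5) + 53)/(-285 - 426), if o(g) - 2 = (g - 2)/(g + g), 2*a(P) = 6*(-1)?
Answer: -73/1185 ≈ -0.061603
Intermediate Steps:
a(P) = -3 (a(P) = (6*(-1))/2 = (1/2)*(-6) = -3)
o(g) = 2 + (-2 + g)/(2*g) (o(g) = 2 + (g - 2)/(g + g) = 2 + (-2 + g)/((2*g)) = 2 + (-2 + g)*(1/(2*g)) = 2 + (-2 + g)/(2*g))
(((a(0) - 3) + 2)*o(5) + 53)/(-285 - 426) = (((-3 - 3) + 2)*(5/2 - 1/5) + 53)/(-285 - 426) = ((-6 + 2)*(5/2 - 1*1/5) + 53)/(-711) = (-4*(5/2 - 1/5) + 53)*(-1/711) = (-4*23/10 + 53)*(-1/711) = (-46/5 + 53)*(-1/711) = (219/5)*(-1/711) = -73/1185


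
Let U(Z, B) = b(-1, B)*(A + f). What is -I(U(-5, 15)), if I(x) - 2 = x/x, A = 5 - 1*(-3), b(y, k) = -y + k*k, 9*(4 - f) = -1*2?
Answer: -3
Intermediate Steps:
f = 38/9 (f = 4 - (-1)*2/9 = 4 - ⅑*(-2) = 4 + 2/9 = 38/9 ≈ 4.2222)
b(y, k) = k² - y (b(y, k) = -y + k² = k² - y)
A = 8 (A = 5 + 3 = 8)
U(Z, B) = 110/9 + 110*B²/9 (U(Z, B) = (B² - 1*(-1))*(8 + 38/9) = (B² + 1)*(110/9) = (1 + B²)*(110/9) = 110/9 + 110*B²/9)
I(x) = 3 (I(x) = 2 + x/x = 2 + 1 = 3)
-I(U(-5, 15)) = -1*3 = -3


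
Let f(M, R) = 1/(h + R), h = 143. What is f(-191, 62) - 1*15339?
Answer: -3144494/205 ≈ -15339.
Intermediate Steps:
f(M, R) = 1/(143 + R)
f(-191, 62) - 1*15339 = 1/(143 + 62) - 1*15339 = 1/205 - 15339 = -3144494/205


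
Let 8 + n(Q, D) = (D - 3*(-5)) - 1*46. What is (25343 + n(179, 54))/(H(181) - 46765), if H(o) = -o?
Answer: -12679/23473 ≈ -0.54015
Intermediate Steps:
n(Q, D) = -39 + D (n(Q, D) = -8 + ((D - 3*(-5)) - 1*46) = -8 + ((D + 15) - 46) = -8 + ((15 + D) - 46) = -8 + (-31 + D) = -39 + D)
(25343 + n(179, 54))/(H(181) - 46765) = (25343 + (-39 + 54))/(-1*181 - 46765) = (25343 + 15)/(-181 - 46765) = 25358/(-46946) = 25358*(-1/46946) = -12679/23473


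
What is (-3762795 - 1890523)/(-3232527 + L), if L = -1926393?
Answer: 2826659/2579460 ≈ 1.0958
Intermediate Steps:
(-3762795 - 1890523)/(-3232527 + L) = (-3762795 - 1890523)/(-3232527 - 1926393) = -5653318/(-5158920) = -5653318*(-1/5158920) = 2826659/2579460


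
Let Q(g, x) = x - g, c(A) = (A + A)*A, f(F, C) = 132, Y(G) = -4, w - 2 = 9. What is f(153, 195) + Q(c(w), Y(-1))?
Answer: -114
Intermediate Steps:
w = 11 (w = 2 + 9 = 11)
c(A) = 2*A**2 (c(A) = (2*A)*A = 2*A**2)
f(153, 195) + Q(c(w), Y(-1)) = 132 + (-4 - 2*11**2) = 132 + (-4 - 2*121) = 132 + (-4 - 1*242) = 132 + (-4 - 242) = 132 - 246 = -114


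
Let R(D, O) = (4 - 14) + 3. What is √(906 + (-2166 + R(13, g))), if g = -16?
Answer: I*√1267 ≈ 35.595*I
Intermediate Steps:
R(D, O) = -7 (R(D, O) = -10 + 3 = -7)
√(906 + (-2166 + R(13, g))) = √(906 + (-2166 - 7)) = √(906 - 2173) = √(-1267) = I*√1267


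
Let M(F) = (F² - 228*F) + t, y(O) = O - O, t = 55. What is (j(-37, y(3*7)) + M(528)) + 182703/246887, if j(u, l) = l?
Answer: 39120662288/246887 ≈ 1.5846e+5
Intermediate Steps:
y(O) = 0
M(F) = 55 + F² - 228*F (M(F) = (F² - 228*F) + 55 = 55 + F² - 228*F)
(j(-37, y(3*7)) + M(528)) + 182703/246887 = (0 + (55 + 528² - 228*528)) + 182703/246887 = (0 + (55 + 278784 - 120384)) + 182703*(1/246887) = (0 + 158455) + 182703/246887 = 158455 + 182703/246887 = 39120662288/246887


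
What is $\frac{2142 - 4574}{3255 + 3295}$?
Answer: $- \frac{1216}{3275} \approx -0.3713$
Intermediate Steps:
$\frac{2142 - 4574}{3255 + 3295} = - \frac{2432}{6550} = \left(-2432\right) \frac{1}{6550} = - \frac{1216}{3275}$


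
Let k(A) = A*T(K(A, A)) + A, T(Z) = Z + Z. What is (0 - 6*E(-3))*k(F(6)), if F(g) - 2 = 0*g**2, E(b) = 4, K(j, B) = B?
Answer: -240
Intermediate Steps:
F(g) = 2 (F(g) = 2 + 0*g**2 = 2 + 0 = 2)
T(Z) = 2*Z
k(A) = A + 2*A**2 (k(A) = A*(2*A) + A = 2*A**2 + A = A + 2*A**2)
(0 - 6*E(-3))*k(F(6)) = (0 - 6*4)*(2*(1 + 2*2)) = (0 - 24)*(2*(1 + 4)) = -48*5 = -24*10 = -240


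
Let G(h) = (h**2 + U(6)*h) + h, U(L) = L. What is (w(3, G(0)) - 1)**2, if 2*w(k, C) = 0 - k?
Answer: 25/4 ≈ 6.2500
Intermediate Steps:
G(h) = h**2 + 7*h (G(h) = (h**2 + 6*h) + h = h**2 + 7*h)
w(k, C) = -k/2 (w(k, C) = (0 - k)/2 = (-k)/2 = -k/2)
(w(3, G(0)) - 1)**2 = (-1/2*3 - 1)**2 = (-3/2 - 1)**2 = (-5/2)**2 = 25/4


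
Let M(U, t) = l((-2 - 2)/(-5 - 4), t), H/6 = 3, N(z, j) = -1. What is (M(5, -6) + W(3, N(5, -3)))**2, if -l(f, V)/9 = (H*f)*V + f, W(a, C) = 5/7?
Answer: 9006001/49 ≈ 1.8380e+5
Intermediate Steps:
H = 18 (H = 6*3 = 18)
W(a, C) = 5/7 (W(a, C) = 5*(1/7) = 5/7)
l(f, V) = -9*f - 162*V*f (l(f, V) = -9*((18*f)*V + f) = -9*(18*V*f + f) = -9*(f + 18*V*f) = -9*f - 162*V*f)
M(U, t) = -4 - 72*t (M(U, t) = -9*(-2 - 2)/(-5 - 4)*(1 + 18*t) = -9*(-4/(-9))*(1 + 18*t) = -9*(-4*(-1/9))*(1 + 18*t) = -9*4/9*(1 + 18*t) = -4 - 72*t)
(M(5, -6) + W(3, N(5, -3)))**2 = ((-4 - 72*(-6)) + 5/7)**2 = ((-4 + 432) + 5/7)**2 = (428 + 5/7)**2 = (3001/7)**2 = 9006001/49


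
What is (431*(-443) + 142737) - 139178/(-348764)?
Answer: -646495791/13414 ≈ -48196.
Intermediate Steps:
(431*(-443) + 142737) - 139178/(-348764) = (-190933 + 142737) - 139178*(-1/348764) = -48196 + 5353/13414 = -646495791/13414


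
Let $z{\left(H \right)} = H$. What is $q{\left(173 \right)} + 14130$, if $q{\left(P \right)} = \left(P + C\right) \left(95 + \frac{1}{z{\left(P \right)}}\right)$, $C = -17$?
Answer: $\frac{5008506}{173} \approx 28951.0$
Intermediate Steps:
$q{\left(P \right)} = \left(-17 + P\right) \left(95 + \frac{1}{P}\right)$ ($q{\left(P \right)} = \left(P - 17\right) \left(95 + \frac{1}{P}\right) = \left(-17 + P\right) \left(95 + \frac{1}{P}\right)$)
$q{\left(173 \right)} + 14130 = \left(-1614 - \frac{17}{173} + 95 \cdot 173\right) + 14130 = \left(-1614 - \frac{17}{173} + 16435\right) + 14130 = \frac{2564016}{173} + 14130 = \frac{5008506}{173}$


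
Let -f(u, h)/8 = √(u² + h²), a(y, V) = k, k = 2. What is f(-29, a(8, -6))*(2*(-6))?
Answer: 1248*√5 ≈ 2790.6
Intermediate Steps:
a(y, V) = 2
f(u, h) = -8*√(h² + u²) (f(u, h) = -8*√(u² + h²) = -8*√(h² + u²))
f(-29, a(8, -6))*(2*(-6)) = (-8*√(2² + (-29)²))*(2*(-6)) = -8*√(4 + 841)*(-12) = -104*√5*(-12) = 1248*√5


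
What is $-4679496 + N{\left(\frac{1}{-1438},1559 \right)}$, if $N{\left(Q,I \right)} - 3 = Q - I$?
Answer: $- \frac{6731352777}{1438} \approx -4.6811 \cdot 10^{6}$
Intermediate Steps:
$N{\left(Q,I \right)} = 3 + Q - I$ ($N{\left(Q,I \right)} = 3 - \left(I - Q\right) = 3 + Q - I$)
$-4679496 + N{\left(\frac{1}{-1438},1559 \right)} = -4679496 + \left(3 + \frac{1}{-1438} - 1559\right) = -4679496 - \frac{2237529}{1438} = - \frac{6731352777}{1438}$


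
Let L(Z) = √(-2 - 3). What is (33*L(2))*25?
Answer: 825*I*√5 ≈ 1844.8*I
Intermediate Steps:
L(Z) = I*√5 (L(Z) = √(-5) = I*√5)
(33*L(2))*25 = (33*(I*√5))*25 = (33*I*√5)*25 = 825*I*√5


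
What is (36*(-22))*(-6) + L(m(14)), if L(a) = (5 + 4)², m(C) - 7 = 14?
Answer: 4833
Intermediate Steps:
m(C) = 21 (m(C) = 7 + 14 = 21)
L(a) = 81 (L(a) = 9² = 81)
(36*(-22))*(-6) + L(m(14)) = (36*(-22))*(-6) + 81 = -792*(-6) + 81 = 4752 + 81 = 4833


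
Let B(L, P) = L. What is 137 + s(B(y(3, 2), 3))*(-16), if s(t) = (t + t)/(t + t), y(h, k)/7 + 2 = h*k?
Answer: 121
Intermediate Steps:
y(h, k) = -14 + 7*h*k (y(h, k) = -14 + 7*(h*k) = -14 + 7*h*k)
s(t) = 1 (s(t) = (2*t)/((2*t)) = (2*t)*(1/(2*t)) = 1)
137 + s(B(y(3, 2), 3))*(-16) = 137 + 1*(-16) = 137 - 16 = 121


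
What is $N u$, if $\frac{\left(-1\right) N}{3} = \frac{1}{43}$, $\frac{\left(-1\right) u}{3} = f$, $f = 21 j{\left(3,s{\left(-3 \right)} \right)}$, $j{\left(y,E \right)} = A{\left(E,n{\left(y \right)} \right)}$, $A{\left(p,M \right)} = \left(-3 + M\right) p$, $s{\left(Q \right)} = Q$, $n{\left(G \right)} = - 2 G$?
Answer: $\frac{5103}{43} \approx 118.67$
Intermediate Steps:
$A{\left(p,M \right)} = p \left(-3 + M\right)$
$j{\left(y,E \right)} = E \left(-3 - 2 y\right)$
$f = 567$ ($f = 21 \left(\left(-1\right) \left(-3\right) \left(3 + 2 \cdot 3\right)\right) = 21 \left(\left(-1\right) \left(-3\right) \left(3 + 6\right)\right) = 21 \left(\left(-1\right) \left(-3\right) 9\right) = 21 \cdot 27 = 567$)
$u = -1701$ ($u = \left(-3\right) 567 = -1701$)
$N = - \frac{3}{43} \approx -0.069767$
$N u = \left(- \frac{3}{43}\right) \left(-1701\right) = \frac{5103}{43}$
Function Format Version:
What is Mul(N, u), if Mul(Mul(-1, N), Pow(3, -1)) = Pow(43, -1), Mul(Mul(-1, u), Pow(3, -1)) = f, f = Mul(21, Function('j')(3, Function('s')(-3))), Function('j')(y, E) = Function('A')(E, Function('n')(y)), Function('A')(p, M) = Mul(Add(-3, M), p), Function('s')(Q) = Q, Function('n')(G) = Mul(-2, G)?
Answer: Rational(5103, 43) ≈ 118.67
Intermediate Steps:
Function('A')(p, M) = Mul(p, Add(-3, M))
Function('j')(y, E) = Mul(E, Add(-3, Mul(-2, y)))
f = 567 (f = Mul(21, Mul(-1, -3, Add(3, Mul(2, 3)))) = Mul(21, Mul(-1, -3, Add(3, 6))) = Mul(21, Mul(-1, -3, 9)) = Mul(21, 27) = 567)
u = -1701 (u = Mul(-3, 567) = -1701)
N = Rational(-3, 43) (N = Mul(-3, Pow(43, -1)) = Mul(-3, Rational(1, 43)) = Rational(-3, 43) ≈ -0.069767)
Mul(N, u) = Mul(Rational(-3, 43), -1701) = Rational(5103, 43)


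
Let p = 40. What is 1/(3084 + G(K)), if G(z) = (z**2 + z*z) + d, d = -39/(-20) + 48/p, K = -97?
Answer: 20/438103 ≈ 4.5651e-5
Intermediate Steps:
d = 63/20 (d = -39/(-20) + 48/40 = -39*(-1/20) + 48*(1/40) = 39/20 + 6/5 = 63/20 ≈ 3.1500)
G(z) = 63/20 + 2*z**2 (G(z) = (z**2 + z*z) + 63/20 = (z**2 + z**2) + 63/20 = 2*z**2 + 63/20 = 63/20 + 2*z**2)
1/(3084 + G(K)) = 1/(3084 + (63/20 + 2*(-97)**2)) = 1/(3084 + (63/20 + 2*9409)) = 1/(3084 + (63/20 + 18818)) = 1/(3084 + 376423/20) = 1/(438103/20) = 20/438103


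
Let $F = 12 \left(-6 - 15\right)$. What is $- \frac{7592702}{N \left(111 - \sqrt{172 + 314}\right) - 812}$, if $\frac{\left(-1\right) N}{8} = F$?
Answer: $- \frac{30230343013}{852459230} - \frac{1230017724 \sqrt{6}}{426229615} \approx -42.531$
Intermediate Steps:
$F = -252$ ($F = 12 \left(-21\right) = -252$)
$N = 2016$ ($N = \left(-8\right) \left(-252\right) = 2016$)
$- \frac{7592702}{N \left(111 - \sqrt{172 + 314}\right) - 812} = - \frac{7592702}{2016 \left(111 - \sqrt{172 + 314}\right) - 812} = - \frac{7592702}{2016 \left(111 - \sqrt{486}\right) - 812} = - \frac{7592702}{2016 \left(111 - 9 \sqrt{6}\right) - 812} = - \frac{7592702}{\left(223776 - 18144 \sqrt{6}\right) - 812} = - \frac{7592702}{222964 - 18144 \sqrt{6}}$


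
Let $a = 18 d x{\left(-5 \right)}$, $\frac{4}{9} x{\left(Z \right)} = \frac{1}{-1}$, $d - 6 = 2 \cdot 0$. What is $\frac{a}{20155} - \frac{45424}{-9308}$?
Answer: $\frac{228314719}{46900685} \approx 4.868$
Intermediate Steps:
$d = 6$ ($d = 6 + 2 \cdot 0 = 6 + 0 = 6$)
$x{\left(Z \right)} = - \frac{9}{4}$ ($x{\left(Z \right)} = \frac{9}{4 \left(-1\right)} = \frac{9}{4} \left(-1\right) = - \frac{9}{4}$)
$a = -243$ ($a = 18 \cdot 6 \left(- \frac{9}{4}\right) = 108 \left(- \frac{9}{4}\right) = -243$)
$\frac{a}{20155} - \frac{45424}{-9308} = - \frac{243}{20155} - \frac{45424}{-9308} = \left(-243\right) \frac{1}{20155} - - \frac{11356}{2327} = - \frac{243}{20155} + \frac{11356}{2327} = \frac{228314719}{46900685}$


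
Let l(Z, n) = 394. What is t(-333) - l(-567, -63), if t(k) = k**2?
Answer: 110495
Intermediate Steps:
t(-333) - l(-567, -63) = (-333)**2 - 1*394 = 110889 - 394 = 110495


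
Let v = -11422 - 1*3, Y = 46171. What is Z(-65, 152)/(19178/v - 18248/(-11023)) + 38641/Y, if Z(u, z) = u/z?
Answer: 395078876060933/20462317166448 ≈ 19.308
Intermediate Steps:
v = -11425 (v = -11422 - 3 = -11425)
Z(-65, 152)/(19178/v - 18248/(-11023)) + 38641/Y = (-65/152)/(19178/(-11425) - 18248/(-11023)) + 38641/46171 = (-65*1/152)/(19178*(-1/11425) - 18248*(-1/11023)) + 38641*(1/46171) = -65/(152*(-19178/11425 + 18248/11023)) + 38641/46171 = -65/(152*(-2915694/125937775)) + 38641/46171 = -65/152*(-125937775/2915694) + 38641/46171 = 8185955375/443185488 + 38641/46171 = 395078876060933/20462317166448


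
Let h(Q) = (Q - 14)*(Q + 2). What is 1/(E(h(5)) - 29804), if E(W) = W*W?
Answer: -1/25835 ≈ -3.8707e-5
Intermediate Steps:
h(Q) = (-14 + Q)*(2 + Q)
E(W) = W²
1/(E(h(5)) - 29804) = 1/((-28 + 5² - 12*5)² - 29804) = 1/((-28 + 25 - 60)² - 29804) = 1/((-63)² - 29804) = 1/(3969 - 29804) = 1/(-25835) = -1/25835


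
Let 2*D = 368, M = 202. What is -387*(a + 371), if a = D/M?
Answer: -14536881/101 ≈ -1.4393e+5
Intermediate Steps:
D = 184 (D = (½)*368 = 184)
a = 92/101 (a = 184/202 = 184*(1/202) = 92/101 ≈ 0.91089)
-387*(a + 371) = -387*(92/101 + 371) = -387*37563/101 = -14536881/101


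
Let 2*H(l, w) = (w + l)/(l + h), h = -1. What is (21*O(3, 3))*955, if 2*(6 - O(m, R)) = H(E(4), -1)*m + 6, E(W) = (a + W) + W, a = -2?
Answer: 180495/4 ≈ 45124.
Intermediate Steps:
E(W) = -2 + 2*W (E(W) = (-2 + W) + W = -2 + 2*W)
H(l, w) = (l + w)/(2*(-1 + l)) (H(l, w) = ((w + l)/(l - 1))/2 = ((l + w)/(-1 + l))/2 = (l + w)/(2*(-1 + l)))
O(m, R) = 3 - m/4 (O(m, R) = 6 - ((((-2 + 2*4) - 1)/(2*(-1 + (-2 + 2*4))))*m + 6)/2 = 6 - ((((-2 + 8) - 1)/(2*(-1 + (-2 + 8))))*m + 6)/2 = 6 - (((6 - 1)/(2*(-1 + 6)))*m + 6)/2 = 6 - (((½)*5/5)*m + 6)/2 = 6 - (((½)*(⅕)*5)*m + 6)/2 = 6 - (m/2 + 6)/2 = 6 - (6 + m/2)/2 = 6 + (-3 - m/4) = 3 - m/4)
(21*O(3, 3))*955 = (21*(3 - ¼*3))*955 = (21*(3 - ¾))*955 = (21*(9/4))*955 = (189/4)*955 = 180495/4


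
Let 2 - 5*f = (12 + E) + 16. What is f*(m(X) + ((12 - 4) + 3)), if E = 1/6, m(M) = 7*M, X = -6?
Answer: 4867/30 ≈ 162.23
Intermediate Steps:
E = ⅙ ≈ 0.16667
f = -157/30 (f = ⅖ - ((12 + ⅙) + 16)/5 = ⅖ - (73/6 + 16)/5 = ⅖ - ⅕*169/6 = ⅖ - 169/30 = -157/30 ≈ -5.2333)
f*(m(X) + ((12 - 4) + 3)) = -157*(7*(-6) + ((12 - 4) + 3))/30 = -157*(-42 + (8 + 3))/30 = -157*(-42 + 11)/30 = -157/30*(-31) = 4867/30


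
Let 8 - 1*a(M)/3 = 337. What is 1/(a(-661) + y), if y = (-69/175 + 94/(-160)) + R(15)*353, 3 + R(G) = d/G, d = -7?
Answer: -8400/18578407 ≈ -0.00045214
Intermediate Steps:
a(M) = -987 (a(M) = 24 - 3*337 = 24 - 1011 = -987)
R(G) = -3 - 7/G
y = -10287607/8400 (y = (-69/175 + 94/(-160)) + (-3 - 7/15)*353 = (-69*1/175 + 94*(-1/160)) + (-3 - 7*1/15)*353 = (-69/175 - 47/80) + (-3 - 7/15)*353 = -2749/2800 - 52/15*353 = -2749/2800 - 18356/15 = -10287607/8400 ≈ -1224.7)
1/(a(-661) + y) = 1/(-987 - 10287607/8400) = 1/(-18578407/8400) = -8400/18578407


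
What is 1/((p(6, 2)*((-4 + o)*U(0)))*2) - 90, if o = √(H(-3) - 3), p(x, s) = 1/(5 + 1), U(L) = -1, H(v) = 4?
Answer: -89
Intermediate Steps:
p(x, s) = ⅙ (p(x, s) = 1/6 = ⅙)
o = 1 (o = √(4 - 3) = √1 = 1)
1/((p(6, 2)*((-4 + o)*U(0)))*2) - 90 = 1/((((-4 + 1)*(-1))/6)*2) - 90 = 1/(((-3*(-1))/6)*2) - 90 = 1/(((⅙)*3)*2) - 90 = 1/((½)*2) - 90 = 1/1 - 90 = 1 - 90 = -89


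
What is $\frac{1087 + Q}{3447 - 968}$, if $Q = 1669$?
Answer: $\frac{2756}{2479} \approx 1.1117$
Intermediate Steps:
$\frac{1087 + Q}{3447 - 968} = \frac{1087 + 1669}{3447 - 968} = \frac{2756}{2479}$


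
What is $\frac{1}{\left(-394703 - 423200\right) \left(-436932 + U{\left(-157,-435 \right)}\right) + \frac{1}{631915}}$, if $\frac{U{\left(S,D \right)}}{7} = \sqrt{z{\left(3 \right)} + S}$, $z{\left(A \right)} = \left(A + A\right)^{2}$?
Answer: $\frac{20386137205548643446145}{7285353176577892195861035215122358} + \frac{3592624401113320925 i}{7285353176577892195861035215122358} \approx 2.7982 \cdot 10^{-12} + 4.9313 \cdot 10^{-16} i$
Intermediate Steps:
$z{\left(A \right)} = 4 A^{2}$ ($z{\left(A \right)} = \left(2 A\right)^{2} = 4 A^{2}$)
$U{\left(S,D \right)} = 7 \sqrt{36 + S}$ ($U{\left(S,D \right)} = 7 \sqrt{4 \cdot 3^{2} + S} = 7 \sqrt{4 \cdot 9 + S} = 7 \sqrt{36 + S}$)
$\frac{1}{\left(-394703 - 423200\right) \left(-436932 + U{\left(-157,-435 \right)}\right) + \frac{1}{631915}} = \frac{1}{\left(-394703 - 423200\right) \left(-436932 + 7 \sqrt{36 - 157}\right) + \frac{1}{631915}} = \frac{1}{- 817903 \left(-436932 + 7 \sqrt{-121}\right) + \frac{1}{631915}} = \frac{1}{- 817903 \left(-436932 + 7 \cdot 11 i\right) + \frac{1}{631915}} = \frac{1}{- 817903 \left(-436932 + 77 i\right) + \frac{1}{631915}} = \frac{1}{\left(357367993596 - 62978531 i\right) + \frac{1}{631915}} = \frac{1}{\frac{225826195673216341}{631915} - 62978531 i} = \frac{399316567225 \left(\frac{225826195673216341}{631915} + 62978531 i\right)}{50997472236045245371027246505856506}$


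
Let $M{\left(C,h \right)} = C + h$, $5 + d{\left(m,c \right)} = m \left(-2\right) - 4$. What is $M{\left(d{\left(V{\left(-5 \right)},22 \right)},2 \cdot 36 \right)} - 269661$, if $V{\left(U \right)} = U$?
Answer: $-269588$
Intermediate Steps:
$d{\left(m,c \right)} = -9 - 2 m$ ($d{\left(m,c \right)} = -5 + \left(m \left(-2\right) - 4\right) = -5 - \left(4 + 2 m\right) = -9 - 2 m$)
$M{\left(d{\left(V{\left(-5 \right)},22 \right)},2 \cdot 36 \right)} - 269661 = \left(\left(-9 - -10\right) + 2 \cdot 36\right) - 269661 = \left(\left(-9 + 10\right) + 72\right) - 269661 = \left(1 + 72\right) - 269661 = 73 - 269661 = -269588$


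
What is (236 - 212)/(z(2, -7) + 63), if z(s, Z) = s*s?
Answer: 24/67 ≈ 0.35821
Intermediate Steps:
z(s, Z) = s²
(236 - 212)/(z(2, -7) + 63) = (236 - 212)/(2² + 63) = 24/(4 + 63) = 24/67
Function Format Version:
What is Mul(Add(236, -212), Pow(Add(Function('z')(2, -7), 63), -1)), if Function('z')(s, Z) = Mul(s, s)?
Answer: Rational(24, 67) ≈ 0.35821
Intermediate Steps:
Function('z')(s, Z) = Pow(s, 2)
Mul(Add(236, -212), Pow(Add(Function('z')(2, -7), 63), -1)) = Mul(Add(236, -212), Pow(Add(Pow(2, 2), 63), -1)) = Mul(24, Pow(Add(4, 63), -1)) = Mul(24, Pow(67, -1)) = Mul(24, Rational(1, 67)) = Rational(24, 67)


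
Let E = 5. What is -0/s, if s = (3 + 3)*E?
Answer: 0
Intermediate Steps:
s = 30 (s = (3 + 3)*5 = 6*5 = 30)
-0/s = -0/30 = -174*0 = 0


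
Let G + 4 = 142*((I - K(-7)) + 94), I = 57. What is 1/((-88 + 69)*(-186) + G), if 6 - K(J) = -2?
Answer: 1/23836 ≈ 4.1953e-5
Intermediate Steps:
K(J) = 8 (K(J) = 6 - 1*(-2) = 6 + 2 = 8)
G = 20302 (G = -4 + 142*((57 - 1*8) + 94) = -4 + 142*((57 - 8) + 94) = -4 + 142*(49 + 94) = -4 + 142*143 = -4 + 20306 = 20302)
1/((-88 + 69)*(-186) + G) = 1/((-88 + 69)*(-186) + 20302) = 1/(-19*(-186) + 20302) = 1/(3534 + 20302) = 1/23836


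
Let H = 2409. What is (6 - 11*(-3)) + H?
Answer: 2448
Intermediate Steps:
(6 - 11*(-3)) + H = (6 - 11*(-3)) + 2409 = (6 + 33) + 2409 = 39 + 2409 = 2448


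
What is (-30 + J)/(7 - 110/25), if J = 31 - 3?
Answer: -10/13 ≈ -0.76923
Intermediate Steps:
J = 28
(-30 + J)/(7 - 110/25) = (-30 + 28)/(7 - 110/25) = -2/(7 - 110*1/25) = -2/(7 - 22/5) = -2/(13/5) = (5/13)*(-2) = -10/13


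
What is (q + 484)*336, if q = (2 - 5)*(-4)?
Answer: 166656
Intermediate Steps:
q = 12 (q = -3*(-4) = 12)
(q + 484)*336 = (12 + 484)*336 = 496*336 = 166656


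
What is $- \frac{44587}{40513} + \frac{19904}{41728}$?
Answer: $- \frac{16471181}{26414476} \approx -0.62357$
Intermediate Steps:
$- \frac{44587}{40513} + \frac{19904}{41728} = \left(-44587\right) \frac{1}{40513} + 19904 \cdot \frac{1}{41728} = - \frac{44587}{40513} + \frac{311}{652} = - \frac{16471181}{26414476}$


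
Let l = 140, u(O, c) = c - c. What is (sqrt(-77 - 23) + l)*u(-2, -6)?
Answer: 0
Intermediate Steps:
u(O, c) = 0
(sqrt(-77 - 23) + l)*u(-2, -6) = (sqrt(-77 - 23) + 140)*0 = (sqrt(-100) + 140)*0 = (10*I + 140)*0 = (140 + 10*I)*0 = 0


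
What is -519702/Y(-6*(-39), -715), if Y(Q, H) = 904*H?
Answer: 259851/323180 ≈ 0.80404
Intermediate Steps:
-519702/Y(-6*(-39), -715) = -519702/(904*(-715)) = -519702/(-646360) = -519702*(-1/646360) = 259851/323180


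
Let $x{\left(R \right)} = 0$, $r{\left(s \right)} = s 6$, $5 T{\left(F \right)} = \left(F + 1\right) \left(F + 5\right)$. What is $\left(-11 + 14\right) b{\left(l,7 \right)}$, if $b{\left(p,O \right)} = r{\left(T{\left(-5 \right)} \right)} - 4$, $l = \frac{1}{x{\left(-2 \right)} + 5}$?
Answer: $-12$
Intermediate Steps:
$T{\left(F \right)} = \frac{\left(1 + F\right) \left(5 + F\right)}{5}$ ($T{\left(F \right)} = \frac{\left(F + 1\right) \left(F + 5\right)}{5} = \frac{\left(1 + F\right) \left(5 + F\right)}{5}$)
$r{\left(s \right)} = 6 s$
$l = \frac{1}{5}$ ($l = \frac{1}{0 + 5} = \frac{1}{5} \approx 0.2$)
$b{\left(p,O \right)} = -4$ ($b{\left(p,O \right)} = 6 \left(1 + \frac{\left(-5\right)^{2}}{5} + \frac{6}{5} \left(-5\right)\right) - 4 = 6 \left(1 + \frac{1}{5} \cdot 25 - 6\right) - 4 = 6 \left(1 + 5 - 6\right) - 4 = 6 \cdot 0 - 4 = 0 - 4 = -4$)
$\left(-11 + 14\right) b{\left(l,7 \right)} = \left(-11 + 14\right) \left(-4\right) = 3 \left(-4\right) = -12$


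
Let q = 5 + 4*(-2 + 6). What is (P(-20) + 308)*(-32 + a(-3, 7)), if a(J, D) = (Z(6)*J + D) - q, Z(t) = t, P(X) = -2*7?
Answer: -18816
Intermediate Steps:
P(X) = -14
q = 21 (q = 5 + 4*4 = 5 + 16 = 21)
a(J, D) = -21 + D + 6*J (a(J, D) = (6*J + D) - 1*21 = (D + 6*J) - 21 = -21 + D + 6*J)
(P(-20) + 308)*(-32 + a(-3, 7)) = (-14 + 308)*(-32 + (-21 + 7 + 6*(-3))) = 294*(-32 + (-21 + 7 - 18)) = 294*(-32 - 32) = 294*(-64) = -18816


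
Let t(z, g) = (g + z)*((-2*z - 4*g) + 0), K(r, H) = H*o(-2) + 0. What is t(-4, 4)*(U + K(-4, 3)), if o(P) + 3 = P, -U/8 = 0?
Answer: 0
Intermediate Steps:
U = 0 (U = -8*0 = 0)
o(P) = -3 + P
K(r, H) = -5*H (K(r, H) = H*(-3 - 2) + 0 = H*(-5) + 0 = -5*H + 0 = -5*H)
t(z, g) = (g + z)*(-4*g - 2*z) (t(z, g) = (g + z)*((-4*g - 2*z) + 0) = (g + z)*(-4*g - 2*z))
t(-4, 4)*(U + K(-4, 3)) = (-4*4² - 2*(-4)² - 6*4*(-4))*(0 - 5*3) = (-4*16 - 2*16 + 96)*(0 - 15) = (-64 - 32 + 96)*(-15) = 0*(-15) = 0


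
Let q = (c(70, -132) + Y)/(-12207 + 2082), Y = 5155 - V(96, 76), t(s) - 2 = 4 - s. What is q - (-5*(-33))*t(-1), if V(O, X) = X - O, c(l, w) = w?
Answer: -3899806/3375 ≈ -1155.5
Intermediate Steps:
t(s) = 6 - s (t(s) = 2 + (4 - s) = 6 - s)
Y = 5175 (Y = 5155 - (76 - 1*96) = 5155 - (76 - 96) = 5155 - 1*(-20) = 5155 + 20 = 5175)
q = -1681/3375 (q = (-132 + 5175)/(-12207 + 2082) = 5043/(-10125) = 5043*(-1/10125) = -1681/3375 ≈ -0.49807)
q - (-5*(-33))*t(-1) = -1681/3375 - (-5*(-33))*(6 - 1*(-1)) = -1681/3375 - 165*(6 + 1) = -1681/3375 - 165*7 = -1681/3375 - 1*1155 = -1681/3375 - 1155 = -3899806/3375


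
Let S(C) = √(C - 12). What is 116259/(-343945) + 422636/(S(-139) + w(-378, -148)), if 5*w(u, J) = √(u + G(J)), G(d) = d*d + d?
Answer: (726817695100 - 116259*√21378 - 581295*I*√151)/(343945*(√21378 + 5*I*√151)) ≈ 12283.0 - 5161.8*I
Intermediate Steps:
G(d) = d + d² (G(d) = d² + d = d + d²)
w(u, J) = √(u + J*(1 + J))/5
S(C) = √(-12 + C)
116259/(-343945) + 422636/(S(-139) + w(-378, -148)) = 116259/(-343945) + 422636/(√(-12 - 139) + √(-378 - 148*(1 - 148))/5) = 116259*(-1/343945) + 422636/(√(-151) + √(-378 - 148*(-147))/5) = -116259/343945 + 422636/(I*√151 + √(-378 + 21756)/5) = -116259/343945 + 422636/(I*√151 + √21378/5) = -116259/343945 + 422636/(√21378/5 + I*√151)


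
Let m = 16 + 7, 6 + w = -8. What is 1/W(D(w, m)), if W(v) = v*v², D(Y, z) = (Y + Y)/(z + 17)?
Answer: -1000/343 ≈ -2.9155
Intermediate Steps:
w = -14 (w = -6 - 8 = -14)
m = 23
D(Y, z) = 2*Y/(17 + z) (D(Y, z) = (2*Y)/(17 + z) = 2*Y/(17 + z))
W(v) = v³
1/W(D(w, m)) = 1/((2*(-14)/(17 + 23))³) = 1/((2*(-14)/40)³) = 1/((2*(-14)*(1/40))³) = 1/((-7/10)³) = 1/(-343/1000) = -1000/343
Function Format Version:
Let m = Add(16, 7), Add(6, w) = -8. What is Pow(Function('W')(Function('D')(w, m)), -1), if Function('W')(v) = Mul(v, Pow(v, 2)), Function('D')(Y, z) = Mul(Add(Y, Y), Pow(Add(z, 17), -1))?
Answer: Rational(-1000, 343) ≈ -2.9155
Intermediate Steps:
w = -14 (w = Add(-6, -8) = -14)
m = 23
Function('D')(Y, z) = Mul(2, Y, Pow(Add(17, z), -1)) (Function('D')(Y, z) = Mul(Mul(2, Y), Pow(Add(17, z), -1)) = Mul(2, Y, Pow(Add(17, z), -1)))
Function('W')(v) = Pow(v, 3)
Pow(Function('W')(Function('D')(w, m)), -1) = Pow(Pow(Mul(2, -14, Pow(Add(17, 23), -1)), 3), -1) = Pow(Pow(Mul(2, -14, Pow(40, -1)), 3), -1) = Pow(Pow(Mul(2, -14, Rational(1, 40)), 3), -1) = Pow(Pow(Rational(-7, 10), 3), -1) = Pow(Rational(-343, 1000), -1) = Rational(-1000, 343)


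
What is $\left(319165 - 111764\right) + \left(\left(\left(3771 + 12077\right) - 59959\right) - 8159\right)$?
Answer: $155131$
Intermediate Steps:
$\left(319165 - 111764\right) + \left(\left(\left(3771 + 12077\right) - 59959\right) - 8159\right) = 207401 + \left(\left(15848 - 59959\right) - 8159\right) = 207401 - 52270 = 155131$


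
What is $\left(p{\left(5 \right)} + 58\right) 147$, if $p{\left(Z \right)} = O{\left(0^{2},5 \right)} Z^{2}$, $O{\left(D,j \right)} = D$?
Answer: $8526$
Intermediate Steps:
$p{\left(Z \right)} = 0$ ($p{\left(Z \right)} = 0^{2} Z^{2} = 0 Z^{2} = 0$)
$\left(p{\left(5 \right)} + 58\right) 147 = \left(0 + 58\right) 147 = 58 \cdot 147 = 8526$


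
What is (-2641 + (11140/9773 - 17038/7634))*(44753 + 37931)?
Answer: -8149284320642192/37303541 ≈ -2.1846e+8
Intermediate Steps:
(-2641 + (11140/9773 - 17038/7634))*(44753 + 37931) = (-2641 + (11140*(1/9773) - 17038*1/7634))*82684 = (-2641 + (11140/9773 - 8519/3817))*82684 = (-2641 - 40734807/37303541)*82684 = -98559386588/37303541*82684 = -8149284320642192/37303541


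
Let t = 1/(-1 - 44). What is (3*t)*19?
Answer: -19/15 ≈ -1.2667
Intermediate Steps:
t = -1/45 (t = 1/(-45) = -1/45 ≈ -0.022222)
(3*t)*19 = (3*(-1/45))*19 = -1/15*19 = -19/15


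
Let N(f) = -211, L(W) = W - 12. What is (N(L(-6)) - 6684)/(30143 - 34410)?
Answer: 6895/4267 ≈ 1.6159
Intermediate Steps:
L(W) = -12 + W
(N(L(-6)) - 6684)/(30143 - 34410) = (-211 - 6684)/(30143 - 34410) = -6895/(-4267) = -6895*(-1/4267) = 6895/4267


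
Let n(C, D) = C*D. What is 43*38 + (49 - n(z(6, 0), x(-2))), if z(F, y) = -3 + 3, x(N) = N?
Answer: 1683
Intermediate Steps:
z(F, y) = 0
43*38 + (49 - n(z(6, 0), x(-2))) = 43*38 + (49 - 0*(-2)) = 1634 + (49 - 1*0) = 1634 + (49 + 0) = 1634 + 49 = 1683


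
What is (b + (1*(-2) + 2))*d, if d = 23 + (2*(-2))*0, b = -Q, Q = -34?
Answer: 782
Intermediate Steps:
b = 34 (b = -1*(-34) = 34)
d = 23 (d = 23 - 4*0 = 23 + 0 = 23)
(b + (1*(-2) + 2))*d = (34 + (1*(-2) + 2))*23 = (34 + (-2 + 2))*23 = (34 + 0)*23 = 34*23 = 782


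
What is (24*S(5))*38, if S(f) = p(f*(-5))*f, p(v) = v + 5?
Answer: -91200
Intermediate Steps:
p(v) = 5 + v
S(f) = f*(5 - 5*f) (S(f) = (5 + f*(-5))*f = (5 - 5*f)*f = f*(5 - 5*f))
(24*S(5))*38 = (24*(5*5*(1 - 1*5)))*38 = (24*(5*5*(1 - 5)))*38 = (24*(5*5*(-4)))*38 = (24*(-100))*38 = -2400*38 = -91200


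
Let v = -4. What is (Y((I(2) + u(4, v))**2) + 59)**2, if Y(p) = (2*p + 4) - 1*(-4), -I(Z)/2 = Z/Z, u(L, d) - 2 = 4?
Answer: 9801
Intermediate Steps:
u(L, d) = 6 (u(L, d) = 2 + 4 = 6)
I(Z) = -2 (I(Z) = -2*Z/Z = -2*1 = -2)
Y(p) = 8 + 2*p (Y(p) = (4 + 2*p) + 4 = 8 + 2*p)
(Y((I(2) + u(4, v))**2) + 59)**2 = ((8 + 2*(-2 + 6)**2) + 59)**2 = ((8 + 2*4**2) + 59)**2 = ((8 + 2*16) + 59)**2 = ((8 + 32) + 59)**2 = (40 + 59)**2 = 99**2 = 9801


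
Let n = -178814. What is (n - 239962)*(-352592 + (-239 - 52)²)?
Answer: 112194696936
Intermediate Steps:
(n - 239962)*(-352592 + (-239 - 52)²) = (-178814 - 239962)*(-352592 + (-239 - 52)²) = -418776*(-352592 + (-291)²) = -418776*(-352592 + 84681) = -418776*(-267911) = 112194696936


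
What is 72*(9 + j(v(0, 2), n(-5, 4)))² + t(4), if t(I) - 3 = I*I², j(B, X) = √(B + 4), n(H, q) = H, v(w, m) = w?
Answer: 8779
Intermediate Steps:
j(B, X) = √(4 + B)
t(I) = 3 + I³ (t(I) = 3 + I*I² = 3 + I³)
72*(9 + j(v(0, 2), n(-5, 4)))² + t(4) = 72*(9 + √(4 + 0))² + (3 + 4³) = 72*(9 + √4)² + (3 + 64) = 72*(9 + 2)² + 67 = 72*11² + 67 = 72*121 + 67 = 8712 + 67 = 8779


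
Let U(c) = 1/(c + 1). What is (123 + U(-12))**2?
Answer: 1827904/121 ≈ 15107.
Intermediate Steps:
U(c) = 1/(1 + c)
(123 + U(-12))**2 = (123 + 1/(1 - 12))**2 = (123 + 1/(-11))**2 = (123 - 1/11)**2 = (1352/11)**2 = 1827904/121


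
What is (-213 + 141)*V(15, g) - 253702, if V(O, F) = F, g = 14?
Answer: -254710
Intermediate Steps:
(-213 + 141)*V(15, g) - 253702 = (-213 + 141)*14 - 253702 = -72*14 - 253702 = -1008 - 253702 = -254710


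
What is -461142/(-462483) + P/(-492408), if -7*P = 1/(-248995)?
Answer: 2094048041627713/2100137529084840 ≈ 0.99710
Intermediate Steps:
P = 1/1742965 (P = -⅐/(-248995) = -⅐*(-1/248995) = 1/1742965 ≈ 5.7373e-7)
-461142/(-462483) + P/(-492408) = -461142/(-462483) + (1/1742965)/(-492408) = -461142*(-1/462483) + (1/1742965)*(-1/492408) = 51238/51387 - 1/858249909720 = 2094048041627713/2100137529084840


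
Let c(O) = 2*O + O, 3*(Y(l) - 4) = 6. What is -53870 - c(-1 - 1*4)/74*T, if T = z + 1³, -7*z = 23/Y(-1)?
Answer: -55809225/1036 ≈ -53870.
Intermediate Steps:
Y(l) = 6 (Y(l) = 4 + (⅓)*6 = 4 + 2 = 6)
z = -23/42 (z = -23/(7*6) = -⅐*23/6 = -23/42 ≈ -0.54762)
c(O) = 3*O
T = 19/42 (T = -23/42 + 1³ = -23/42 + 1 = 19/42 ≈ 0.45238)
-53870 - c(-1 - 1*4)/74*T = -53870 - (3*(-1 - 1*4))/74*19/42 = -53870 - (3*(-1 - 4))*(1/74)*19/42 = -53870 - (3*(-5))*(1/74)*19/42 = -53870 - (-15*1/74)*19/42 = -53870 - (-15)*19/(74*42) = -53870 - 1*(-95/1036) = -53870 + 95/1036 = -55809225/1036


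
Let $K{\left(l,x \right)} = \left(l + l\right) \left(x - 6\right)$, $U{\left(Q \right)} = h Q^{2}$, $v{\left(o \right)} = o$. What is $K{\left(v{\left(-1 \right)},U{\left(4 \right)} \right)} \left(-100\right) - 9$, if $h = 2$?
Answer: $5191$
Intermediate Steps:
$U{\left(Q \right)} = 2 Q^{2}$
$K{\left(l,x \right)} = 2 l \left(-6 + x\right)$
$K{\left(v{\left(-1 \right)},U{\left(4 \right)} \right)} \left(-100\right) - 9 = 2 \left(-1\right) \left(-6 + 2 \cdot 4^{2}\right) \left(-100\right) - 9 = 2 \left(-1\right) \left(-6 + 2 \cdot 16\right) \left(-100\right) - 9 = 2 \left(-1\right) \left(-6 + 32\right) \left(-100\right) - 9 = 2 \left(-1\right) 26 \left(-100\right) - 9 = \left(-52\right) \left(-100\right) - 9 = 5200 - 9 = 5191$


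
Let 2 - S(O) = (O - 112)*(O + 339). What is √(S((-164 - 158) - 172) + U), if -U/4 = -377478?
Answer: 4*√88499 ≈ 1190.0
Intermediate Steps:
S(O) = 2 - (-112 + O)*(339 + O) (S(O) = 2 - (O - 112)*(O + 339) = 2 - (-112 + O)*(339 + O))
U = 1509912 (U = -4*(-377478) = 1509912)
√(S((-164 - 158) - 172) + U) = √((37970 - ((-164 - 158) - 172)² - 227*((-164 - 158) - 172)) + 1509912) = √((37970 - (-322 - 172)² - 227*(-322 - 172)) + 1509912) = √((37970 - 1*(-494)² - 227*(-494)) + 1509912) = √((37970 - 1*244036 + 112138) + 1509912) = √((37970 - 244036 + 112138) + 1509912) = √(-93928 + 1509912) = √1415984 = 4*√88499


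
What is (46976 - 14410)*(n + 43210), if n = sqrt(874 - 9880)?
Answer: 1407176860 + 32566*I*sqrt(9006) ≈ 1.4072e+9 + 3.0905e+6*I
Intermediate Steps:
n = I*sqrt(9006) (n = sqrt(-9006) = I*sqrt(9006) ≈ 94.9*I)
(46976 - 14410)*(n + 43210) = (46976 - 14410)*(I*sqrt(9006) + 43210) = 32566*(43210 + I*sqrt(9006)) = 1407176860 + 32566*I*sqrt(9006)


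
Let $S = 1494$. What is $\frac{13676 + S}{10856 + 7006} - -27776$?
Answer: $\frac{248075041}{8931} \approx 27777.0$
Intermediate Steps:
$\frac{13676 + S}{10856 + 7006} - -27776 = \frac{13676 + 1494}{10856 + 7006} - -27776 = \frac{15170}{17862} + 27776 = 15170 \cdot \frac{1}{17862} + 27776 = \frac{7585}{8931} + 27776 = \frac{248075041}{8931}$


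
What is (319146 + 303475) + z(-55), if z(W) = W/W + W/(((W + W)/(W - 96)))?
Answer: 1245093/2 ≈ 6.2255e+5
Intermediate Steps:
z(W) = -47 + W/2 (z(W) = 1 + W/(((2*W)/(-96 + W))) = 1 + W/((2*W/(-96 + W))) = 1 + W*((-96 + W)/(2*W)) = 1 + (-48 + W/2) = -47 + W/2)
(319146 + 303475) + z(-55) = (319146 + 303475) + (-47 + (1/2)*(-55)) = 622621 + (-47 - 55/2) = 622621 - 149/2 = 1245093/2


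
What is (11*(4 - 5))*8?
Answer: -88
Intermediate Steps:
(11*(4 - 5))*8 = (11*(-1))*8 = -11*8 = -88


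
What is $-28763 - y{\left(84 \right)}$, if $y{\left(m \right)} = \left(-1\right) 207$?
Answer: $-28556$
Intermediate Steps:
$y{\left(m \right)} = -207$
$-28763 - y{\left(84 \right)} = -28763 - -207 = -28763 + 207 = -28556$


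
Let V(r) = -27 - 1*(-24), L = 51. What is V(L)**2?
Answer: 9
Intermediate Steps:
V(r) = -3 (V(r) = -27 + 24 = -3)
V(L)**2 = (-3)**2 = 9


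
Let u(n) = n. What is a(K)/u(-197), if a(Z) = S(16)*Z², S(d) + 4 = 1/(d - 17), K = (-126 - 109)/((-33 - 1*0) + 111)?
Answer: 276125/1198548 ≈ 0.23038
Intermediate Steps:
K = -235/78 (K = -235/((-33 + 0) + 111) = -235/(-33 + 111) = -235/78 ≈ -3.0128)
S(d) = -4 + 1/(-17 + d) (S(d) = -4 + 1/(d - 17) = -4 + 1/(-17 + d))
a(Z) = -5*Z² (a(Z) = ((69 - 4*16)/(-17 + 16))*Z² = ((69 - 64)/(-1))*Z² = (-1*5)*Z² = -5*Z²)
a(K)/u(-197) = -5*(-235/78)²/(-197) = -5*55225/6084*(-1/197) = -276125/6084*(-1/197) = 276125/1198548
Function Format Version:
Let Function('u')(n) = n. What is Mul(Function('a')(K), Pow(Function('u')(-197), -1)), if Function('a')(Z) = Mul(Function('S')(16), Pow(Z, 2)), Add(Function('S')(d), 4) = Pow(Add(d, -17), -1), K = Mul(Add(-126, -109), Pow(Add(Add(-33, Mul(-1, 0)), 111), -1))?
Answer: Rational(276125, 1198548) ≈ 0.23038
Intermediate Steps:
K = Rational(-235, 78) (K = Mul(-235, Pow(Add(Add(-33, 0), 111), -1)) = Mul(-235, Pow(Add(-33, 111), -1)) = Mul(-235, Pow(78, -1)) = Mul(-235, Rational(1, 78)) = Rational(-235, 78) ≈ -3.0128)
Function('S')(d) = Add(-4, Pow(Add(-17, d), -1)) (Function('S')(d) = Add(-4, Pow(Add(d, -17), -1)) = Add(-4, Pow(Add(-17, d), -1)))
Function('a')(Z) = Mul(-5, Pow(Z, 2)) (Function('a')(Z) = Mul(Mul(Pow(Add(-17, 16), -1), Add(69, Mul(-4, 16))), Pow(Z, 2)) = Mul(Mul(Pow(-1, -1), Add(69, -64)), Pow(Z, 2)) = Mul(Mul(-1, 5), Pow(Z, 2)) = Mul(-5, Pow(Z, 2)))
Mul(Function('a')(K), Pow(Function('u')(-197), -1)) = Mul(Mul(-5, Pow(Rational(-235, 78), 2)), Pow(-197, -1)) = Mul(Mul(-5, Rational(55225, 6084)), Rational(-1, 197)) = Mul(Rational(-276125, 6084), Rational(-1, 197)) = Rational(276125, 1198548)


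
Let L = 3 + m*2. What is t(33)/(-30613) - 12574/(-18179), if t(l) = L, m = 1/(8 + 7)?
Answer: 5773063517/8347705905 ≈ 0.69158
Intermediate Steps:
m = 1/15 ≈ 0.066667
L = 47/15 (L = 3 + (1/15)*2 = 3 + 2/15 = 47/15 ≈ 3.1333)
t(l) = 47/15
t(33)/(-30613) - 12574/(-18179) = (47/15)/(-30613) - 12574/(-18179) = (47/15)*(-1/30613) - 12574*(-1/18179) = -47/459195 + 12574/18179 = 5773063517/8347705905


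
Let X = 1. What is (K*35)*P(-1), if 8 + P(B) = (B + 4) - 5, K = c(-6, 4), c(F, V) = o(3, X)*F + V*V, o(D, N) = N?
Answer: -3500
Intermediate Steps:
c(F, V) = F + V**2 (c(F, V) = 1*F + V*V = F + V**2)
K = 10 (K = -6 + 4**2 = -6 + 16 = 10)
P(B) = -9 + B (P(B) = -8 + ((B + 4) - 5) = -8 + ((4 + B) - 5) = -8 + (-1 + B) = -9 + B)
(K*35)*P(-1) = (10*35)*(-9 - 1) = 350*(-10) = -3500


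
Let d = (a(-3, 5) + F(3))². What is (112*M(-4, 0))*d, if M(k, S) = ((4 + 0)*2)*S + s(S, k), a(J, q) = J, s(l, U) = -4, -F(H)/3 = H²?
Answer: -403200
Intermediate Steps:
F(H) = -3*H²
M(k, S) = -4 + 8*S (M(k, S) = ((4 + 0)*2)*S - 4 = (4*2)*S - 4 = 8*S - 4 = -4 + 8*S)
d = 900 (d = (-3 - 3*3²)² = (-3 - 3*9)² = (-3 - 27)² = (-30)² = 900)
(112*M(-4, 0))*d = (112*(-4 + 8*0))*900 = (112*(-4 + 0))*900 = (112*(-4))*900 = -448*900 = -403200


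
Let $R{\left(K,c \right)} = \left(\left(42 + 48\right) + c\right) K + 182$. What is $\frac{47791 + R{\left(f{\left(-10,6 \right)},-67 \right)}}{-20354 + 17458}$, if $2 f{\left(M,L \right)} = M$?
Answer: $- \frac{23929}{1448} \approx -16.526$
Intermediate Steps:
$f{\left(M,L \right)} = \frac{M}{2}$
$R{\left(K,c \right)} = 182 + K \left(90 + c\right)$ ($R{\left(K,c \right)} = \left(90 + c\right) K + 182 = K \left(90 + c\right) + 182 = 182 + K \left(90 + c\right)$)
$\frac{47791 + R{\left(f{\left(-10,6 \right)},-67 \right)}}{-20354 + 17458} = \frac{47791 + \left(182 + 90 \cdot \frac{1}{2} \left(-10\right) + \frac{1}{2} \left(-10\right) \left(-67\right)\right)}{-20354 + 17458} = \frac{47791 + \left(182 + 90 \left(-5\right) - -335\right)}{-2896} = \left(47791 + \left(182 - 450 + 335\right)\right) \left(- \frac{1}{2896}\right) = \left(47791 + 67\right) \left(- \frac{1}{2896}\right) = 47858 \left(- \frac{1}{2896}\right) = - \frac{23929}{1448}$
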